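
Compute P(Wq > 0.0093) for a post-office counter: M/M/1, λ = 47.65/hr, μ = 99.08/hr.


ρ = 47.65/99.08 = 0.4809
P(Wq > t) = ρ·e^{−(μ−λ)t} = 0.4809·e^{−0.4783}
= 0.4809·0.619837 = 0.298095

Final: 0.298095


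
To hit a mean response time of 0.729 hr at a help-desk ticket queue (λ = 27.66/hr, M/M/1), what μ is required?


W = 1/(μ−λ) ⇒ μ − λ = 1/W = 1/0.729 = 1.3717
μ = λ + 1/W = 27.66 + 1.3717 = 29.0317 per hr

Final: 29.0317 /hr


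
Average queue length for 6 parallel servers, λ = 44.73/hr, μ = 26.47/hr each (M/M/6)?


a = λ/μ = 1.6898; ρ = a/6 = 0.2816
P₀ = 0.184452
Lq = P₀·a^c·ρ / (c!·(1−ρ)²) = 0.184452·23.28465·0.2816/(720·0.51604)
= 0.003256

Final: 0.003256


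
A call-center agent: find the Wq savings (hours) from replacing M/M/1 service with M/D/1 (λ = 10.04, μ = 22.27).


ρ = 10.04/22.27 = 0.4508
Wq(M/M/1) = ρ/(μ−λ) = 0.4508/12.23 = 0.03686 hr
Wq(M/D/1) = ρ/(2(μ−λ)) = 0.01843 hr
Savings = 0.03686 − 0.01843 = 0.01843 hr

Final: 0.01843 hr


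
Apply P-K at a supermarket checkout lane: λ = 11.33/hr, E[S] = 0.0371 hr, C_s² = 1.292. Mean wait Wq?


ρ = λ·E[S] = 11.33·0.0371 = 0.4203
E[S²] = E[S]²(1+C_s²) = 0.0371²·(1+1.292) = 0.003155
Wq = λ·E[S²]/(2(1−ρ)) = 11.33·0.003155/(2·0.5797) = 0.03083 hr

Final: 0.03083 hr


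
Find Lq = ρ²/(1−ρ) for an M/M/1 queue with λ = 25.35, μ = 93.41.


ρ = 25.35/93.41 = 0.2714
Lq = ρ²/(1−ρ) = 0.07365/0.7286 = 0.1011

Final: 0.1011


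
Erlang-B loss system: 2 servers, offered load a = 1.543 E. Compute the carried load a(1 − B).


B(2,1.543) = 0.318856 (Erlang-B)
Carried load = a(1 − B) = 1.543·(1 − 0.318856) = 1.543·0.681144 = 1.0510 E

Final: 1.0510 Erlangs


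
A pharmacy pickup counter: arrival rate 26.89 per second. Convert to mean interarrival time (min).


Mean interarrival time = 1/λ = 1/26.89 second = 0.03719 second
In minutes: 0.03719 × 0.0166667 = 0.0006198 min

Final: 0.0006198 min


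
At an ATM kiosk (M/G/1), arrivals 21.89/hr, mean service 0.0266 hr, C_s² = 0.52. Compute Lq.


ρ = λ·E[S] = 21.89·0.0266 = 0.5823
Lq = ρ²(1+C_s²)/(2(1−ρ)) = 0.3390·(1+0.52)/(2·0.4177)
= 0.3390·1.5200/0.8355 = 0.61685

Final: 0.61685


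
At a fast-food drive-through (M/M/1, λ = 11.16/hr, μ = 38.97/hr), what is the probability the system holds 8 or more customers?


ρ = 11.16/38.97 = 0.2864
P(N ≥ n) = ρ^n = 0.2864^8 = 0.00004523

Final: 0.00004523


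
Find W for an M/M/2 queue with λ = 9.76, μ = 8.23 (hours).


a = 1.1859; ρ = 0.5930; P₀ = 0.255530
Lq = P₀·a^c·ρ/(c!(1−ρ)²) = 0.64305
Wq = Lq/λ = 0.64305/9.76 = 0.06589 hr
W = Wq + 1/μ = 0.06589 + 0.12151 = 0.18739 hr

Final: 0.18739 hr


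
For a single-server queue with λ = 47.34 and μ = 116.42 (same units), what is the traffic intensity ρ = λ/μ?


ρ = λ/μ = 47.34/116.42 = 0.4066

Final: 0.4066


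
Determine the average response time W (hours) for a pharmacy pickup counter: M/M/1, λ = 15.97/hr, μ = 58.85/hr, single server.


W = 1/(μ−λ) = 1/(58.85 − 15.97) = 1/42.88 = 0.02332 hr

Final: 0.02332 hr


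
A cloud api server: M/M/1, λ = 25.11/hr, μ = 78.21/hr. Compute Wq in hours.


ρ = 25.11/78.21 = 0.3211
Wq = ρ/(μ−λ) = 0.3211/(78.21 − 25.11) = 0.3211/53.10 = 0.006046 hr

Final: 0.006046 hr


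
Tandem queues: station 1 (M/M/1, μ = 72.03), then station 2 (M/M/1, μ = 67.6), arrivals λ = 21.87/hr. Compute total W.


Each node sees arrival rate λ = 21.87/hr (tandem ⇒ throughput preserved).
W₁ = 1/(μ₁−λ) = 1/(72.03−21.87) = 0.01994 hr
W₂ = 1/(μ₂−λ) = 1/(67.6−21.87) = 0.02187 hr
W_total = W₁ + W₂ = 0.01994 + 0.02187 = 0.04180 hr

Final: 0.04180 hr


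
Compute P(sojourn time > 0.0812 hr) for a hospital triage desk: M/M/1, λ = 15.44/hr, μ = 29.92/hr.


W ~ Exponential(μ−λ) for M/M/1.
μ − λ = 29.92 − 15.44 = 14.4800
P(W > t) = e^{−(μ−λ)t} = e^{−1.1758} = 0.308579

Final: 0.308579


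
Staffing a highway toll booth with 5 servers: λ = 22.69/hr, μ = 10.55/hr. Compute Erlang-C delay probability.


a = λ/μ = 2.1507; ρ = a/5 = 0.4301
P₀ = 0.115129 (from M/M/c formula)
C(c,a) = [a^c/(c!(1−ρ))]·P₀ = [46.01614/(120·0.5699)]·0.115129
= 0.67292·0.115129 = 0.077472

Final: 0.077472


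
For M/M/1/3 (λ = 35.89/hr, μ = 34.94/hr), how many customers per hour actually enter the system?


ρ = 1.0272; P_K = (1−ρ)ρ^3/(1−ρ^4) = 0.260148
λ_eff = λ(1 − P_K) = 35.89·(1 − 0.260148) = 35.89·0.739852 = 26.5533 /hr

Final: 26.5533 /hr


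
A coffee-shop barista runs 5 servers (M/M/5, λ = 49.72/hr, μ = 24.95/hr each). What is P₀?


a = λ/μ = 49.72/24.95 = 1.9928; ρ = a/c = 0.3986
Σ_{k=0}^{4} a^k/k! (terms k=0..4) = 1.00000 + 1.99279 + 1.98560 + 1.31896 + 0.65710 = 6.95444
Tail: a^5/(5!(1−ρ)) = 31.42699/(120·0.6014) = 0.43544
P₀ = 1/(6.95444 + 0.43544) = 1/7.38988 = 0.135320

Final: 0.135320


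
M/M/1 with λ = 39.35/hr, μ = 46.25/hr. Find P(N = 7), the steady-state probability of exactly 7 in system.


ρ = 39.35/46.25 = 0.8508
P_n = (1−ρ)·ρ^n = (1 − 0.8508)·0.8508^7 = 0.1492·0.322724 = 0.048147

Final: 0.048147


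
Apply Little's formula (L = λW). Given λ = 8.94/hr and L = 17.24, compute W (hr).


W = L/λ = 17.24/8.94 = 1.9284 hr

Final: 1.9284 hr


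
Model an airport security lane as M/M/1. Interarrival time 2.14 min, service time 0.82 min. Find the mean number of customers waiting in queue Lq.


λ = 60/2.14 = 28.0374 /hr
μ = 60/0.82 = 73.1707 /hr
ρ = λ/μ = 28.0374/73.1707 = 0.3832
Lq = ρ²/(1−ρ) = 0.1468/0.6168 = 0.2380

Final: 0.2380


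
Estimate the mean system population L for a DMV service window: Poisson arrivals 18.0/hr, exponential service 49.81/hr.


ρ = λ/μ = 18.0/49.81 = 0.3614
L = ρ/(1−ρ) = 0.3614/(1 − 0.3614) = 0.3614/0.6386 = 0.5659

Final: 0.5659


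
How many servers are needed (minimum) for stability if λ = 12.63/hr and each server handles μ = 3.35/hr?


Stability requires cμ > λ ⇔ c > λ/μ.
λ/μ = 12.63/3.35 = 3.7701
Minimum integer c = ⌊3.7701⌋ + 1 = 4
Check: 4·3.35 = 13.40 > 12.63, while 3·3.35 = 10.05 ≤ 12.63

Final: 4 servers


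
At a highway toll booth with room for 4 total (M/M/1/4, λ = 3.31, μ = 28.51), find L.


ρ = 3.31/28.51 = 0.1161
L = ρ[1 − (K+1)ρ^K + Kρ^(K+1)] / [(1−ρ)(1−ρ^(K+1))]
Numerator: 0.1161·(1 − 5·0.0001817 + 4·0.00002109) = 0.116004
Denominator: (0.8839)·(0.999979) = 0.883882
L = 0.116004/0.883882 = 0.1312

Final: 0.1312


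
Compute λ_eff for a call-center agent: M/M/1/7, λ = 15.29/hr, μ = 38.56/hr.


ρ = 0.3965; P_K = (1−ρ)ρ^7/(1−ρ^8) = 0.0009307
λ_eff = λ(1 − P_K) = 15.29·(1 − 0.0009307) = 15.29·0.999069 = 15.2758 /hr

Final: 15.2758 /hr


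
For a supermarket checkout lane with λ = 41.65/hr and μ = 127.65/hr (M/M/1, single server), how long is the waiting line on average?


ρ = 41.65/127.65 = 0.3263
Lq = ρ²/(1−ρ) = 0.1065/0.6737 = 0.1580

Final: 0.1580


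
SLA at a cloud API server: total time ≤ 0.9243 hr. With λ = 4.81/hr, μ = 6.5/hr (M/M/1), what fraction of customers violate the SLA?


W ~ Exponential(μ−λ) for M/M/1.
μ − λ = 6.5 − 4.81 = 1.6900
P(W > t) = e^{−(μ−λ)t} = e^{−1.5621} = 0.209702

Final: 0.209702


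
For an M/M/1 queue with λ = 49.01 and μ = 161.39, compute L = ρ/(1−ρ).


ρ = λ/μ = 49.01/161.39 = 0.3037
L = ρ/(1−ρ) = 0.3037/(1 − 0.3037) = 0.3037/0.6963 = 0.4361

Final: 0.4361


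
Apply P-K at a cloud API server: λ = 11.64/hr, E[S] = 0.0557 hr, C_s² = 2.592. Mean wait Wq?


ρ = λ·E[S] = 11.64·0.0557 = 0.6483
E[S²] = E[S]²(1+C_s²) = 0.0557²·(1+2.592) = 0.011144
Wq = λ·E[S²]/(2(1−ρ)) = 11.64·0.011144/(2·0.3517) = 0.18444 hr

Final: 0.18444 hr


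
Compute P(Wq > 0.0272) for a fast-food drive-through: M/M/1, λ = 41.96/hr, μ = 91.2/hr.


ρ = 41.96/91.2 = 0.4601
P(Wq > t) = ρ·e^{−(μ−λ)t} = 0.4601·e^{−1.3393}
= 0.4601·0.262022 = 0.120553

Final: 0.120553


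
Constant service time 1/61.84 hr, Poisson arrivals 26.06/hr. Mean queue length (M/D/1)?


ρ = 26.06/61.84 = 0.4214
M/D/1: Lq = ρ²/(2(1−ρ)) = 0.1776/(2·0.5786) = 0.15346

Final: 0.15346


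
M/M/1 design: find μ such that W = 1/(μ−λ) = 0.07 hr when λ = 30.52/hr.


W = 1/(μ−λ) ⇒ μ − λ = 1/W = 1/0.07 = 14.2857
μ = λ + 1/W = 30.52 + 14.2857 = 44.8057 per hr

Final: 44.8057 /hr


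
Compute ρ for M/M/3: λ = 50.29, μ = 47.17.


ρ = λ/(cμ) = 50.29/(3·47.17) = 50.29/141.51 = 0.3554

Final: 0.3554


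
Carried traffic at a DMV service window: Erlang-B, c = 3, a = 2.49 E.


B(3,2.49) = 0.280805 (Erlang-B)
Carried load = a(1 − B) = 2.49·(1 − 0.280805) = 2.49·0.719195 = 1.7908 E

Final: 1.7908 Erlangs


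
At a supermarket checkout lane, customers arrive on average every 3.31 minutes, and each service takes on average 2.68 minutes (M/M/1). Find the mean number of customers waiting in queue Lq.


λ = 60/3.31 = 18.1269 /hr
μ = 60/2.68 = 22.3881 /hr
ρ = λ/μ = 18.1269/22.3881 = 0.8097
Lq = ρ²/(1−ρ) = 0.6556/0.1903 = 3.4443

Final: 3.4443


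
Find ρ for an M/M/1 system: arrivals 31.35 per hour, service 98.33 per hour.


ρ = λ/μ = 31.35/98.33 = 0.3188

Final: 0.3188


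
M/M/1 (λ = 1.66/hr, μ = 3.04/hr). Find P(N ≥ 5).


ρ = 1.66/3.04 = 0.5461
P(N ≥ n) = ρ^n = 0.5461^5 = 0.048548

Final: 0.048548


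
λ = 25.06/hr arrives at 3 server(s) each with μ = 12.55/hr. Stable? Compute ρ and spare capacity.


Total capacity cμ = 3·12.55 = 37.65/hr
ρ = λ/(cμ) = 25.06/37.65 = 0.6656
Stable ⇔ ρ < 1: YES
Spare capacity = cμ − λ = 37.65 − 25.06 = 12.59/hr

Final: ρ = 0.6656; stable; margin = 12.59/hr


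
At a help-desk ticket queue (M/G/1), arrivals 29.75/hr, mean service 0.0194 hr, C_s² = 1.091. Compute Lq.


ρ = λ·E[S] = 29.75·0.0194 = 0.5772
Lq = ρ²(1+C_s²)/(2(1−ρ)) = 0.3331·(1+1.091)/(2·0.4228)
= 0.3331·2.0910/0.8457 = 0.82360

Final: 0.82360


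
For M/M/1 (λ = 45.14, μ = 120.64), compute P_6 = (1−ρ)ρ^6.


ρ = 45.14/120.64 = 0.3742
P_n = (1−ρ)·ρ^n = (1 − 0.3742)·0.3742^6 = 0.6258·0.002744 = 0.001717

Final: 0.001717


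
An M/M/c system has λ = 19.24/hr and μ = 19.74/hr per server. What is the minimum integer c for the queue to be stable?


Stability requires cμ > λ ⇔ c > λ/μ.
λ/μ = 19.24/19.74 = 0.9747
Minimum integer c = ⌊0.9747⌋ + 1 = 1
Check: 1·19.74 = 19.74 > 19.24, while 0·19.74 = 0.00 ≤ 19.24

Final: 1 servers


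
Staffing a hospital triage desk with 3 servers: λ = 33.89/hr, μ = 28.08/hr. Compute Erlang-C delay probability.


a = λ/μ = 1.2069; ρ = a/3 = 0.4023
P₀ = 0.291933 (from M/M/c formula)
C(c,a) = [a^c/(c!(1−ρ))]·P₀ = [1.75802/(6·0.5977)]·0.291933
= 0.49022·0.291933 = 0.143111

Final: 0.143111


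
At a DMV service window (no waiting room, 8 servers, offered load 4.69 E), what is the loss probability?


B(c,a) = (a^c/c!) / Σ_{k=0}^{c} a^k/k!
a^8/8! = 5.805802
Σ terms (k=0..8): 1.00000 + 4.69000 + 10.99805 + 17.19362 + 20.15952 + 18.90963 + 14.78103 + 9.90329 + 5.80580 = 103.440927
B = 5.805802/103.440927 = 0.056127

Final: 0.056127


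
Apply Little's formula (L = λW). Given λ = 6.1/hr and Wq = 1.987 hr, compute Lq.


Lq = λWq = 6.1·1.987 = 12.1207

Final: 12.1207


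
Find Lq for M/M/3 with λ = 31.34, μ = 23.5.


a = λ/μ = 1.3336; ρ = a/3 = 0.4445
P₀ = 0.254157
Lq = P₀·a^c·ρ / (c!·(1−ρ)²) = 0.254157·2.37188·0.4445/(6·0.30854)
= 0.14476

Final: 0.14476


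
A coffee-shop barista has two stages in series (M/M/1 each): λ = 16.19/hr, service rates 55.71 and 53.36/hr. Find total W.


Each node sees arrival rate λ = 16.19/hr (tandem ⇒ throughput preserved).
W₁ = 1/(μ₁−λ) = 1/(55.71−16.19) = 0.02530 hr
W₂ = 1/(μ₂−λ) = 1/(53.36−16.19) = 0.02690 hr
W_total = W₁ + W₂ = 0.02530 + 0.02690 = 0.05221 hr

Final: 0.05221 hr


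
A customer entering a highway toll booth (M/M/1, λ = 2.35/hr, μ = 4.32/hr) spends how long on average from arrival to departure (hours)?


W = 1/(μ−λ) = 1/(4.32 − 2.35) = 1/1.97 = 0.5076 hr

Final: 0.5076 hr


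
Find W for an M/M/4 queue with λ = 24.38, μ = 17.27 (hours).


a = 1.4117; ρ = 0.3529; P₀ = 0.241968
Lq = P₀·a^c·ρ/(c!(1−ρ)²) = 0.03375
Wq = Lq/λ = 0.03375/24.38 = 0.001384 hr
W = Wq + 1/μ = 0.001384 + 0.05790 = 0.05929 hr

Final: 0.05929 hr


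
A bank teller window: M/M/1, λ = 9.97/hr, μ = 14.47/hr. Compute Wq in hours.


ρ = 9.97/14.47 = 0.6890
Wq = ρ/(μ−λ) = 0.6890/(14.47 − 9.97) = 0.6890/4.50 = 0.1531 hr

Final: 0.1531 hr


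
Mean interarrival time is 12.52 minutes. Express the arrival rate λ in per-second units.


λ = 1/(interarrival time) in consistent units.
1 second = 0.0166667 min, so λ = 0.0166667/12.52 = 0.001331 per second

Final: 0.001331 /sec


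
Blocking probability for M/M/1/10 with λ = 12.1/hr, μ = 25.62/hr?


ρ = λ/μ = 12.1/25.62 = 0.4723
P_K = (1−ρ)ρ^K/(1−ρ^(K+1)) = (0.5277·0.0005522)/(1 − 0.0002608)
= 0.0002914/0.999739 = 0.0002915

Final: 0.0002915


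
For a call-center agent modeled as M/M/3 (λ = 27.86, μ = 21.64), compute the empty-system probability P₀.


a = λ/μ = 27.86/21.64 = 1.2874; ρ = a/c = 0.4291
Σ_{k=0}^{2} a^k/k! (terms k=0..2) = 1.00000 + 1.28743 + 0.82874 = 3.11617
Tail: a^3/(3!(1−ρ)) = 2.13389/(6·0.5709) = 0.62301
P₀ = 1/(3.11617 + 0.62301) = 1/3.73918 = 0.267439

Final: 0.267439


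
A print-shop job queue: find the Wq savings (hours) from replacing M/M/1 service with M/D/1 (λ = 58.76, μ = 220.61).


ρ = 58.76/220.61 = 0.2664
Wq(M/M/1) = ρ/(μ−λ) = 0.2664/161.85 = 0.001646 hr
Wq(M/D/1) = ρ/(2(μ−λ)) = 0.0008228 hr
Savings = 0.001646 − 0.0008228 = 0.0008228 hr

Final: 0.0008228 hr


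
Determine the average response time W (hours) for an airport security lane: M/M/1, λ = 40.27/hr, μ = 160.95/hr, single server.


W = 1/(μ−λ) = 1/(160.95 − 40.27) = 1/120.68 = 0.008286 hr

Final: 0.008286 hr


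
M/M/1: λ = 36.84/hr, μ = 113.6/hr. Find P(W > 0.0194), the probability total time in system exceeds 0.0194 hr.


W ~ Exponential(μ−λ) for M/M/1.
μ − λ = 113.6 − 36.84 = 76.7600
P(W > t) = e^{−(μ−λ)t} = e^{−1.4891} = 0.225566

Final: 0.225566


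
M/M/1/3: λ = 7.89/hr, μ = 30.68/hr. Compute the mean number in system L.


ρ = 7.89/30.68 = 0.2572
L = ρ[1 − (K+1)ρ^K + Kρ^(K+1)] / [(1−ρ)(1−ρ^(K+1))]
Numerator: 0.2572·(1 − 4·0.017008 + 3·0.004374) = 0.243049
Denominator: (0.7428)·(0.995626) = 0.739580
L = 0.243049/0.739580 = 0.3286

Final: 0.3286


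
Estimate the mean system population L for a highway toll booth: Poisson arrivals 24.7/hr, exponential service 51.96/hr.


ρ = λ/μ = 24.7/51.96 = 0.4754
L = ρ/(1−ρ) = 0.4754/(1 − 0.4754) = 0.4754/0.5246 = 0.9061

Final: 0.9061


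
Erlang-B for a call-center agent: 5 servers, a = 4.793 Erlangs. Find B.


B(c,a) = (a^c/c!) / Σ_{k=0}^{c} a^k/k!
a^5/5! = 21.079286
Σ terms (k=0..5): 1.00000 + 4.79300 + 11.48642 + 18.35148 + 21.98966 + 21.07929 = 78.699846
B = 21.079286/78.699846 = 0.267844

Final: 0.267844


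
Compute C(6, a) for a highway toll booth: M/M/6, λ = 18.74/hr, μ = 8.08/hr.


a = λ/μ = 2.3193; ρ = a/6 = 0.3866
P₀ = 0.097986 (from M/M/c formula)
C(c,a) = [a^c/(c!(1−ρ))]·P₀ = [155.65008/(720·0.6134)]·0.097986
= 0.35240·0.097986 = 0.034530

Final: 0.034530


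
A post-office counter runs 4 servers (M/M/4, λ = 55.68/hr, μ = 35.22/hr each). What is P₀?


a = λ/μ = 55.68/35.22 = 1.5809; ρ = a/c = 0.3952
Σ_{k=0}^{3} a^k/k! (terms k=0..3) = 1.00000 + 1.58092 + 1.24965 + 0.65853 = 4.48911
Tail: a^4/(4!(1−ρ)) = 6.24654/(24·0.6048) = 0.43037
P₀ = 1/(4.48911 + 0.43037) = 1/4.91947 = 0.203274

Final: 0.203274


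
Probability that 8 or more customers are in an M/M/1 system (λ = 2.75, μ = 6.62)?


ρ = 2.75/6.62 = 0.4154
P(N ≥ n) = ρ^n = 0.4154^8 = 0.0008867

Final: 0.0008867


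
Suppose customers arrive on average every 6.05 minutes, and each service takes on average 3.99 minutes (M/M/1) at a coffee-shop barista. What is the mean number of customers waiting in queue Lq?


λ = 60/6.05 = 9.9174 /hr
μ = 60/3.99 = 15.0376 /hr
ρ = λ/μ = 9.9174/15.0376 = 0.6595
Lq = ρ²/(1−ρ) = 0.4349/0.3405 = 1.2774

Final: 1.2774


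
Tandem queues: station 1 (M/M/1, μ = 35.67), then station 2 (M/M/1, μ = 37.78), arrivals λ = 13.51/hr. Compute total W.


Each node sees arrival rate λ = 13.51/hr (tandem ⇒ throughput preserved).
W₁ = 1/(μ₁−λ) = 1/(35.67−13.51) = 0.04513 hr
W₂ = 1/(μ₂−λ) = 1/(37.78−13.51) = 0.04120 hr
W_total = W₁ + W₂ = 0.04513 + 0.04120 = 0.08633 hr

Final: 0.08633 hr


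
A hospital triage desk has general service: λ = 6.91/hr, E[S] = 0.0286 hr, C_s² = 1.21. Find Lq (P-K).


ρ = λ·E[S] = 6.91·0.0286 = 0.1976
Lq = ρ²(1+C_s²)/(2(1−ρ)) = 0.03906·(1+1.21)/(2·0.8024)
= 0.03906·2.2100/1.6047 = 0.05379

Final: 0.05379


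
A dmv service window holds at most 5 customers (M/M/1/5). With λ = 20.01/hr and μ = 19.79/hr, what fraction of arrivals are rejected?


ρ = λ/μ = 20.01/19.79 = 1.0111
P_K = (1−ρ)ρ^K/(1−ρ^(K+1)) = (-0.01112·1.056833)/(1 − 1.068582)
= -0.011749/-0.068582 = 0.171307

Final: 0.171307


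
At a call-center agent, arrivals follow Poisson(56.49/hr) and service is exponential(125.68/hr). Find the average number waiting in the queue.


ρ = 56.49/125.68 = 0.4495
Lq = ρ²/(1−ρ) = 0.2020/0.5505 = 0.3670

Final: 0.3670


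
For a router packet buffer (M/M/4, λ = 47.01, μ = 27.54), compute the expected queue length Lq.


a = λ/μ = 1.7070; ρ = a/4 = 0.4267
P₀ = 0.178257
Lq = P₀·a^c·ρ / (c!·(1−ρ)²) = 0.178257·8.48995·0.4267/(24·0.32862)
= 0.08189

Final: 0.08189


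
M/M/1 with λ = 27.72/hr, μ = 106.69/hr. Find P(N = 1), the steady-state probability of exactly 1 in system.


ρ = 27.72/106.69 = 0.2598
P_n = (1−ρ)·ρ^n = (1 − 0.2598)·0.2598^1 = 0.7402·0.259818 = 0.192313

Final: 0.192313


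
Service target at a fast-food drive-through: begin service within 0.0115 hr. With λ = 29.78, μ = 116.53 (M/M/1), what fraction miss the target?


ρ = 29.78/116.53 = 0.2556
P(Wq > t) = ρ·e^{−(μ−λ)t} = 0.2556·e^{−0.9976}
= 0.2556·0.368754 = 0.094238

Final: 0.094238


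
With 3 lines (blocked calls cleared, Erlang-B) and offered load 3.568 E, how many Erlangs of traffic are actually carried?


B(3,3.568) = 0.409131 (Erlang-B)
Carried load = a(1 − B) = 3.568·(1 − 0.409131) = 3.568·0.590869 = 2.1082 E

Final: 2.1082 Erlangs


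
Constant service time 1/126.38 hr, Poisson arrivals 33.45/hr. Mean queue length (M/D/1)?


ρ = 33.45/126.38 = 0.2647
M/D/1: Lq = ρ²/(2(1−ρ)) = 0.07005/(2·0.7353) = 0.04764

Final: 0.04764


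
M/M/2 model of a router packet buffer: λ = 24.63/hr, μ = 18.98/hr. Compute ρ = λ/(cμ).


ρ = λ/(cμ) = 24.63/(2·18.98) = 24.63/37.96 = 0.6488

Final: 0.6488


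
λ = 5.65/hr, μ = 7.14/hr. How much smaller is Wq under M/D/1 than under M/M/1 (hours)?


ρ = 5.65/7.14 = 0.7913
Wq(M/M/1) = ρ/(μ−λ) = 0.7913/1.49 = 0.53108 hr
Wq(M/D/1) = ρ/(2(μ−λ)) = 0.26554 hr
Savings = 0.53108 − 0.26554 = 0.26554 hr

Final: 0.26554 hr


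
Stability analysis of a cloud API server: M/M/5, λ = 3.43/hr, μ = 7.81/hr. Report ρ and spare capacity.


Total capacity cμ = 5·7.81 = 39.05/hr
ρ = λ/(cμ) = 3.43/39.05 = 0.08784
Stable ⇔ ρ < 1: YES
Spare capacity = cμ − λ = 39.05 − 3.43 = 35.62/hr

Final: ρ = 0.08784; stable; margin = 35.62/hr


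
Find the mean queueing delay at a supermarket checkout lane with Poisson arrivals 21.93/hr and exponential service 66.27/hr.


ρ = 21.93/66.27 = 0.3309
Wq = ρ/(μ−λ) = 0.3309/(66.27 − 21.93) = 0.3309/44.34 = 0.007463 hr

Final: 0.007463 hr


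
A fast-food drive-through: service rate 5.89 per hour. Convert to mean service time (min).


Mean service time = 1/μ = 1/5.89 hour = 0.16978 hour
In minutes: 0.16978 × 60 = 10.1868 min

Final: 10.1868 min


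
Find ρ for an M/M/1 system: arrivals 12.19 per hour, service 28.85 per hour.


ρ = λ/μ = 12.19/28.85 = 0.4225

Final: 0.4225


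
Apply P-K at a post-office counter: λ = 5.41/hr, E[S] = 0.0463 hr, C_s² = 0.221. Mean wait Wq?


ρ = λ·E[S] = 5.41·0.0463 = 0.2505
E[S²] = E[S]²(1+C_s²) = 0.0463²·(1+0.221) = 0.002617
Wq = λ·E[S²]/(2(1−ρ)) = 5.41·0.002617/(2·0.7495) = 0.009446 hr

Final: 0.009446 hr


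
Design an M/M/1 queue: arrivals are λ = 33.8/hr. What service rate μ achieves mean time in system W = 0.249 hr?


W = 1/(μ−λ) ⇒ μ − λ = 1/W = 1/0.249 = 4.0161
μ = λ + 1/W = 33.8 + 4.0161 = 37.8161 per hr

Final: 37.8161 /hr


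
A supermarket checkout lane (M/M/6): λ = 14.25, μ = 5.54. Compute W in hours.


a = 2.5722; ρ = 0.4287; P₀ = 0.075855
Lq = P₀·a^c·ρ/(c!(1−ρ)²) = 0.04008
Wq = Lq/λ = 0.04008/14.25 = 0.002813 hr
W = Wq + 1/μ = 0.002813 + 0.18051 = 0.18332 hr

Final: 0.18332 hr


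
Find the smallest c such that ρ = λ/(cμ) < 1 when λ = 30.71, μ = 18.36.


Stability requires cμ > λ ⇔ c > λ/μ.
λ/μ = 30.71/18.36 = 1.6727
Minimum integer c = ⌊1.6727⌋ + 1 = 2
Check: 2·18.36 = 36.72 > 30.71, while 1·18.36 = 18.36 ≤ 30.71

Final: 2 servers


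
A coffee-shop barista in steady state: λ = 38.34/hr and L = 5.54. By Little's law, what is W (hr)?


W = L/λ = 5.54/38.34 = 0.1445 hr

Final: 0.1445 hr


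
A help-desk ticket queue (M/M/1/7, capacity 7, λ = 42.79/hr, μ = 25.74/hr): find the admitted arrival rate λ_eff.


ρ = 1.6624; P_K = (1−ρ)ρ^7/(1−ρ^8) = 0.405408
λ_eff = λ(1 − P_K) = 42.79·(1 − 0.405408) = 42.79·0.594592 = 25.4426 /hr

Final: 25.4426 /hr


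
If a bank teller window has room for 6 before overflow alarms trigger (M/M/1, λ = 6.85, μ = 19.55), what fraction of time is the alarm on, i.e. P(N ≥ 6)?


ρ = 6.85/19.55 = 0.3504
P(N ≥ n) = ρ^n = 0.3504^6 = 0.001850

Final: 0.001850


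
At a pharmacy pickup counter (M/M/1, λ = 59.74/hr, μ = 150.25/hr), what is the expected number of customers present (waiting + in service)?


ρ = λ/μ = 59.74/150.25 = 0.3976
L = ρ/(1−ρ) = 0.3976/(1 − 0.3976) = 0.3976/0.6024 = 0.6600

Final: 0.6600


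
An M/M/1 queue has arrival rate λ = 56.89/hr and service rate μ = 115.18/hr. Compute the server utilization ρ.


ρ = λ/μ = 56.89/115.18 = 0.4939

Final: 0.4939


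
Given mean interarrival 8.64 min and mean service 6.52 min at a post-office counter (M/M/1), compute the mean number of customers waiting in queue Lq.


λ = 60/8.64 = 6.9444 /hr
μ = 60/6.52 = 9.2025 /hr
ρ = λ/μ = 6.9444/9.2025 = 0.7546
Lq = ρ²/(1−ρ) = 0.5695/0.2454 = 2.3208

Final: 2.3208


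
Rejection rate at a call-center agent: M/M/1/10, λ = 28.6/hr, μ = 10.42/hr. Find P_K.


ρ = λ/μ = 28.6/10.42 = 2.7447
P_K = (1−ρ)ρ^K/(1−ρ^(K+1)) = (-1.7447·24265.159013)/(1 − 66601.108232)
= -42335.949219/-66600.108232 = 0.635674

Final: 0.635674


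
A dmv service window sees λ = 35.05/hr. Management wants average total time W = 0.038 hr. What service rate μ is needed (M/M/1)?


W = 1/(μ−λ) ⇒ μ − λ = 1/W = 1/0.038 = 26.3158
μ = λ + 1/W = 35.05 + 26.3158 = 61.3658 per hr

Final: 61.3658 /hr


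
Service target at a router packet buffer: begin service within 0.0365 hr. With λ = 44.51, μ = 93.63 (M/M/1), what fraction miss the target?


ρ = 44.51/93.63 = 0.4754
P(Wq > t) = ρ·e^{−(μ−λ)t} = 0.4754·e^{−1.7929}
= 0.4754·0.166480 = 0.079142

Final: 0.079142


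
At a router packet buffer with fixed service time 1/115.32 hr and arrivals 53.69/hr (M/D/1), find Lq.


ρ = 53.69/115.32 = 0.4656
M/D/1: Lq = ρ²/(2(1−ρ)) = 0.2168/(2·0.5344) = 0.20280

Final: 0.20280


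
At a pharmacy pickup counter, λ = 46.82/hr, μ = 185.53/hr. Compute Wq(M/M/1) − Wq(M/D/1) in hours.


ρ = 46.82/185.53 = 0.2524
Wq(M/M/1) = ρ/(μ−λ) = 0.2524/138.71 = 0.001819 hr
Wq(M/D/1) = ρ/(2(μ−λ)) = 0.0009097 hr
Savings = 0.001819 − 0.0009097 = 0.0009097 hr

Final: 0.0009097 hr


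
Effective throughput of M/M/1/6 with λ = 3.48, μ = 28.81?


ρ = 0.1208; P_K = (1−ρ)ρ^6/(1−ρ^7) = 0.000002731
λ_eff = λ(1 − P_K) = 3.48·(1 − 0.000002731) = 3.48·0.999997 = 3.4800 /hr

Final: 3.4800 /hr


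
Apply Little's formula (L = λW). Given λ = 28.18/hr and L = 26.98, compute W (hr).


W = L/λ = 26.98/28.18 = 0.9574 hr

Final: 0.9574 hr


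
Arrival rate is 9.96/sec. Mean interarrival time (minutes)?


Mean interarrival time = 1/λ = 1/9.96 second = 0.10040 second
In minutes: 0.10040 × 0.0166667 = 0.001673 min

Final: 0.001673 min


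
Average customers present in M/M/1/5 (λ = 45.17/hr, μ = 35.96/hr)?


ρ = 45.17/35.96 = 1.2561
L = ρ[1 − (K+1)ρ^K + Kρ^(K+1)] / [(1−ρ)(1−ρ^(K+1))]
Numerator: 1.2561·(1 − 6·3.127174 + 5·3.928099) = 2.358301
Denominator: (-0.2561)·(-2.928099) = 0.749939
L = 2.358301/0.749939 = 3.1447

Final: 3.1447


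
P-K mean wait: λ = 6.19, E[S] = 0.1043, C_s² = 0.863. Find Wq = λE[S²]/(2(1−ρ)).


ρ = λ·E[S] = 6.19·0.1043 = 0.6456
E[S²] = E[S]²(1+C_s²) = 0.1043²·(1+0.863) = 0.020267
Wq = λ·E[S²]/(2(1−ρ)) = 6.19·0.020267/(2·0.3544) = 0.17700 hr

Final: 0.17700 hr


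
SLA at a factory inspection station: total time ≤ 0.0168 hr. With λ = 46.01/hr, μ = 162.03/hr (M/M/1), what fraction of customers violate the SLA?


W ~ Exponential(μ−λ) for M/M/1.
μ − λ = 162.03 − 46.01 = 116.0200
P(W > t) = e^{−(μ−λ)t} = e^{−1.9491} = 0.142397

Final: 0.142397


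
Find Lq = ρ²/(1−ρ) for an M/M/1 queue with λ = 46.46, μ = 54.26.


ρ = 46.46/54.26 = 0.8562
Lq = ρ²/(1−ρ) = 0.7332/0.1438 = 5.1002

Final: 5.1002


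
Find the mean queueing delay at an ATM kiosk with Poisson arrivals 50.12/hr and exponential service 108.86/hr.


ρ = 50.12/108.86 = 0.4604
Wq = ρ/(μ−λ) = 0.4604/(108.86 − 50.12) = 0.4604/58.74 = 0.007838 hr

Final: 0.007838 hr


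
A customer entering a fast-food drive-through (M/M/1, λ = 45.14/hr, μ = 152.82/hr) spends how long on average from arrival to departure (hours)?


W = 1/(μ−λ) = 1/(152.82 − 45.14) = 1/107.68 = 0.009287 hr

Final: 0.009287 hr


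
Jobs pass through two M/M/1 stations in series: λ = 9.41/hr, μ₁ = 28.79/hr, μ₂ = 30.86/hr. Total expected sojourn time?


Each node sees arrival rate λ = 9.41/hr (tandem ⇒ throughput preserved).
W₁ = 1/(μ₁−λ) = 1/(28.79−9.41) = 0.05160 hr
W₂ = 1/(μ₂−λ) = 1/(30.86−9.41) = 0.04662 hr
W_total = W₁ + W₂ = 0.05160 + 0.04662 = 0.09822 hr

Final: 0.09822 hr


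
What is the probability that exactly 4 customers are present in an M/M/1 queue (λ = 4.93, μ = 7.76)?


ρ = 4.93/7.76 = 0.6353
P_n = (1−ρ)·ρ^n = (1 − 0.6353)·0.6353^4 = 0.3647·0.162907 = 0.059411

Final: 0.059411


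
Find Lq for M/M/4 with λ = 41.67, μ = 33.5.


a = λ/μ = 1.2439; ρ = a/4 = 0.3110
P₀ = 0.287106
Lq = P₀·a^c·ρ / (c!·(1−ρ)²) = 0.287106·2.39395·0.3110/(24·0.47476)
= 0.01876

Final: 0.01876


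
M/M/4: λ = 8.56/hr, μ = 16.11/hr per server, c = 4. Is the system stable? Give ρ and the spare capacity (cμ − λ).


Total capacity cμ = 4·16.11 = 64.44/hr
ρ = λ/(cμ) = 8.56/64.44 = 0.1328
Stable ⇔ ρ < 1: YES
Spare capacity = cμ − λ = 64.44 − 8.56 = 55.88/hr

Final: ρ = 0.1328; stable; margin = 55.88/hr


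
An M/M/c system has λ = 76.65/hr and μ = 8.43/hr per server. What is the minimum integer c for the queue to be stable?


Stability requires cμ > λ ⇔ c > λ/μ.
λ/μ = 76.65/8.43 = 9.0925
Minimum integer c = ⌊9.0925⌋ + 1 = 10
Check: 10·8.43 = 84.30 > 76.65, while 9·8.43 = 75.87 ≤ 76.65

Final: 10 servers


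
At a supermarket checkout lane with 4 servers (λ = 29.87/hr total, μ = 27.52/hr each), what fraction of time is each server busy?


ρ = λ/(cμ) = 29.87/(4·27.52) = 29.87/110.08 = 0.2713

Final: 0.2713


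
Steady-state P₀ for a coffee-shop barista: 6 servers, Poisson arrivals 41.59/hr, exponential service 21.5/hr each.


a = λ/μ = 41.59/21.5 = 1.9344; ρ = a/c = 0.3224
Σ_{k=0}^{5} a^k/k! (terms k=0..5) = 1.00000 + 1.93442 + 1.87099 + 1.20642 + 0.58343 + 0.22572 = 6.82098
Tail: a^6/(6!(1−ρ)) = 52.39656/(720·0.6776) = 0.10740
P₀ = 1/(6.82098 + 0.10740) = 1/6.92838 = 0.144334

Final: 0.144334


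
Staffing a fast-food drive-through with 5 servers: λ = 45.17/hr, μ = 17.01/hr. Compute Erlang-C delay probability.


a = λ/μ = 2.6555; ρ = a/5 = 0.5311
P₀ = 0.067930 (from M/M/c formula)
C(c,a) = [a^c/(c!(1−ρ))]·P₀ = [132.04711/(120·0.4689)]·0.067930
= 2.34675·0.067930 = 0.159416

Final: 0.159416


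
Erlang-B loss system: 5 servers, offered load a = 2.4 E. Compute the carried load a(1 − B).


B(5,2.4) = 0.062423 (Erlang-B)
Carried load = a(1 − B) = 2.4·(1 − 0.062423) = 2.4·0.937577 = 2.2502 E

Final: 2.2502 Erlangs


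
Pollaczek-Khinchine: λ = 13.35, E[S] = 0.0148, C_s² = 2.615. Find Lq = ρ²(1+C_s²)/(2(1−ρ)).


ρ = λ·E[S] = 13.35·0.0148 = 0.1976
Lq = ρ²(1+C_s²)/(2(1−ρ)) = 0.03904·(1+2.615)/(2·0.8024)
= 0.03904·3.6150/1.6048 = 0.08794

Final: 0.08794


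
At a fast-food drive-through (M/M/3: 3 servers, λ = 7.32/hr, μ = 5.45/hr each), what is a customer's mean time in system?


a = 1.3431; ρ = 0.4477; P₀ = 0.251491
Lq = P₀·a^c·ρ/(c!(1−ρ)²) = 0.14906
Wq = Lq/λ = 0.14906/7.32 = 0.02036 hr
W = Wq + 1/μ = 0.02036 + 0.18349 = 0.20385 hr

Final: 0.20385 hr


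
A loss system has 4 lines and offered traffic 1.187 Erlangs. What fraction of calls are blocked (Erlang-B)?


B(c,a) = (a^c/c!) / Σ_{k=0}^{c} a^k/k!
a^4/4! = 0.082716
Σ terms (k=0..4): 1.00000 + 1.18700 + 0.70448 + 0.27874 + 0.08272 = 3.252942
B = 0.082716/3.252942 = 0.025428

Final: 0.025428


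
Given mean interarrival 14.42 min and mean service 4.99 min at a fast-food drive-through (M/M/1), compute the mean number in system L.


λ = 60/14.42 = 4.1609 /hr
μ = 60/4.99 = 12.0240 /hr
ρ = λ/μ = 4.1609/12.0240 = 0.3460
L = ρ/(1−ρ) = 0.3460/0.6540 = 0.5292

Final: 0.5292


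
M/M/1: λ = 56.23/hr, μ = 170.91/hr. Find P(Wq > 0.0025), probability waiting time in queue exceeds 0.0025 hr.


ρ = 56.23/170.91 = 0.3290
P(Wq > t) = ρ·e^{−(μ−λ)t} = 0.3290·e^{−0.2867}
= 0.3290·0.750737 = 0.246995

Final: 0.246995


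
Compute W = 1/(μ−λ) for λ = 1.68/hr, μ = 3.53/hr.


W = 1/(μ−λ) = 1/(3.53 − 1.68) = 1/1.85 = 0.5405 hr

Final: 0.5405 hr


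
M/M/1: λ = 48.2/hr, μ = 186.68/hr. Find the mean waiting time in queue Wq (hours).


ρ = 48.2/186.68 = 0.2582
Wq = ρ/(μ−λ) = 0.2582/(186.68 − 48.2) = 0.2582/138.48 = 0.001864 hr

Final: 0.001864 hr


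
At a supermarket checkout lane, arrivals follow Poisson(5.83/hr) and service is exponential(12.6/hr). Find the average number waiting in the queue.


ρ = 5.83/12.6 = 0.4627
Lq = ρ²/(1−ρ) = 0.2141/0.5373 = 0.3985

Final: 0.3985


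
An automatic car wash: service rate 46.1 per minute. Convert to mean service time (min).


Mean service time = 1/μ = 1/46.1 minute = 0.02169 minute
In minutes: 0.02169 × 1 = 0.02169 min

Final: 0.02169 min


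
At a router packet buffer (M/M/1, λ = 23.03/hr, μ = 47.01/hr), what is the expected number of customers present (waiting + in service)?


ρ = λ/μ = 23.03/47.01 = 0.4899
L = ρ/(1−ρ) = 0.4899/(1 − 0.4899) = 0.4899/0.5101 = 0.9604

Final: 0.9604


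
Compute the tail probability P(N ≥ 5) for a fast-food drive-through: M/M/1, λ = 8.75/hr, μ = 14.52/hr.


ρ = 8.75/14.52 = 0.6026
P(N ≥ n) = ρ^n = 0.6026^5 = 0.079471

Final: 0.079471


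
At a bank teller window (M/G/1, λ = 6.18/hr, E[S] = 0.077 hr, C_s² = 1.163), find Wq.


ρ = λ·E[S] = 6.18·0.077 = 0.4759
E[S²] = E[S]²(1+C_s²) = 0.077²·(1+1.163) = 0.012824
Wq = λ·E[S²]/(2(1−ρ)) = 6.18·0.012824/(2·0.5241) = 0.07560 hr

Final: 0.07560 hr


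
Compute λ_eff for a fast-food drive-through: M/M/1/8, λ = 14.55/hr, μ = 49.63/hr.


ρ = 0.2932; P_K = (1−ρ)ρ^8/(1−ρ^9) = 0.00003857
λ_eff = λ(1 − P_K) = 14.55·(1 − 0.00003857) = 14.55·0.999961 = 14.5494 /hr

Final: 14.5494 /hr


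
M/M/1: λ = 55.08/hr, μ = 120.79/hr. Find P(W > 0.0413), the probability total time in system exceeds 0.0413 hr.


W ~ Exponential(μ−λ) for M/M/1.
μ − λ = 120.79 − 55.08 = 65.7100
P(W > t) = e^{−(μ−λ)t} = e^{−2.7138} = 0.066283

Final: 0.066283


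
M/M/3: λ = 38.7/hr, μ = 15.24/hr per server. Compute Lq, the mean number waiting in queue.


a = λ/μ = 2.5394; ρ = a/3 = 0.8465
P₀ = 0.040753
Lq = P₀·a^c·ρ / (c!·(1−ρ)²) = 0.040753·16.37488·0.8465/(6·0.02358)
= 3.99329

Final: 3.99329


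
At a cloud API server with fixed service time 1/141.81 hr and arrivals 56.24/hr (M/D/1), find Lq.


ρ = 56.24/141.81 = 0.3966
M/D/1: Lq = ρ²/(2(1−ρ)) = 0.1573/(2·0.6034) = 0.13033

Final: 0.13033


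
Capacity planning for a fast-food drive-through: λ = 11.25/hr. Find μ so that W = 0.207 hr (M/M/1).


W = 1/(μ−λ) ⇒ μ − λ = 1/W = 1/0.207 = 4.8309
μ = λ + 1/W = 11.25 + 4.8309 = 16.0809 per hr

Final: 16.0809 /hr


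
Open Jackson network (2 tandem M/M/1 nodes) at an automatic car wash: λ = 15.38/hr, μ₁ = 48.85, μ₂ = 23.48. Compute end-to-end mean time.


Each node sees arrival rate λ = 15.38/hr (tandem ⇒ throughput preserved).
W₁ = 1/(μ₁−λ) = 1/(48.85−15.38) = 0.02988 hr
W₂ = 1/(μ₂−λ) = 1/(23.48−15.38) = 0.12346 hr
W_total = W₁ + W₂ = 0.02988 + 0.12346 = 0.15333 hr

Final: 0.15333 hr


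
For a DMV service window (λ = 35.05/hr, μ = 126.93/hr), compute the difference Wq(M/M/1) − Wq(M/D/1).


ρ = 35.05/126.93 = 0.2761
Wq(M/M/1) = ρ/(μ−λ) = 0.2761/91.88 = 0.003005 hr
Wq(M/D/1) = ρ/(2(μ−λ)) = 0.001503 hr
Savings = 0.003005 − 0.001503 = 0.001503 hr

Final: 0.001503 hr


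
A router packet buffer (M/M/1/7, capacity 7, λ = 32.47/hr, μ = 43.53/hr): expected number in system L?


ρ = 32.47/43.53 = 0.7459
L = ρ[1 − (K+1)ρ^K + Kρ^(K+1)] / [(1−ρ)(1−ρ^(K+1))]
Numerator: 0.7459·(1 − 8·0.128486 + 7·0.095840) = 0.479625
Denominator: (0.2541)·(0.904160) = 0.229727
L = 0.479625/0.229727 = 2.0878

Final: 2.0878


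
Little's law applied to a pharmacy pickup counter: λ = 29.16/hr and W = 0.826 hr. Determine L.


L = λW = 29.16·0.826 = 24.0862

Final: 24.0862


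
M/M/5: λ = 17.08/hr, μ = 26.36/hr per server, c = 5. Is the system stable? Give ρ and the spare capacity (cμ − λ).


Total capacity cμ = 5·26.36 = 131.80/hr
ρ = λ/(cμ) = 17.08/131.80 = 0.1296
Stable ⇔ ρ < 1: YES
Spare capacity = cμ − λ = 131.80 − 17.08 = 114.72/hr

Final: ρ = 0.1296; stable; margin = 114.72/hr


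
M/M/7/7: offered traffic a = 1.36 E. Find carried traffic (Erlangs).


B(7,1.36) = 0.0004383 (Erlang-B)
Carried load = a(1 − B) = 1.36·(1 − 0.0004383) = 1.36·0.999562 = 1.3594 E

Final: 1.3594 Erlangs


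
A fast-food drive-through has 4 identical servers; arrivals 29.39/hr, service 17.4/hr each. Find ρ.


ρ = λ/(cμ) = 29.39/(4·17.4) = 29.39/69.60 = 0.4223

Final: 0.4223


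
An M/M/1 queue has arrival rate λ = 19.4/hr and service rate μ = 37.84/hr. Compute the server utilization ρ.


ρ = λ/μ = 19.4/37.84 = 0.5127

Final: 0.5127


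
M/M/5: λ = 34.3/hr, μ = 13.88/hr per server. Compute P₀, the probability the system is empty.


a = λ/μ = 34.3/13.88 = 2.4712; ρ = a/c = 0.4942
Σ_{k=0}^{4} a^k/k! (terms k=0..4) = 1.00000 + 2.47118 + 3.05337 + 2.51514 + 1.55384 = 10.59354
Tail: a^5/(5!(1−ρ)) = 92.15593/(120·0.5058) = 1.51843
P₀ = 1/(10.59354 + 1.51843) = 1/12.11197 = 0.082563

Final: 0.082563


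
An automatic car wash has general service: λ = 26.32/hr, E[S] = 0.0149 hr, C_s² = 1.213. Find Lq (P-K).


ρ = λ·E[S] = 26.32·0.0149 = 0.3922
Lq = ρ²(1+C_s²)/(2(1−ρ)) = 0.1538·(1+1.213)/(2·0.6078)
= 0.1538·2.2130/1.2157 = 0.27997

Final: 0.27997


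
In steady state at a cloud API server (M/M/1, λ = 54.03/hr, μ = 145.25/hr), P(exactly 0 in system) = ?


ρ = 54.03/145.25 = 0.3720
P_n = (1−ρ)·ρ^n = (1 − 0.3720)·0.3720^0 = 0.6280·1.000000 = 0.628021

Final: 0.628021


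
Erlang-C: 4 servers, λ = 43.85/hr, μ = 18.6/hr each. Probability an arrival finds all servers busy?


a = λ/μ = 2.3575; ρ = a/4 = 0.5894
P₀ = 0.087299 (from M/M/c formula)
C(c,a) = [a^c/(c!(1−ρ))]·P₀ = [30.89062/(24·0.4106)]·0.087299
= 3.13456·0.087299 = 0.273644

Final: 0.273644


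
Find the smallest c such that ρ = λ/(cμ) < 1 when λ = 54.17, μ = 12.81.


Stability requires cμ > λ ⇔ c > λ/μ.
λ/μ = 54.17/12.81 = 4.2287
Minimum integer c = ⌊4.2287⌋ + 1 = 5
Check: 5·12.81 = 64.05 > 54.17, while 4·12.81 = 51.24 ≤ 54.17

Final: 5 servers


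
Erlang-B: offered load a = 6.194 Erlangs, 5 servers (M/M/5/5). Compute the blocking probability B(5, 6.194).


B(c,a) = (a^c/c!) / Σ_{k=0}^{c} a^k/k!
a^5/5! = 75.975709
Σ terms (k=0..5): 1.00000 + 6.19400 + 19.18282 + 39.60612 + 61.33008 + 75.97571 = 203.288736
B = 75.975709/203.288736 = 0.373733

Final: 0.373733


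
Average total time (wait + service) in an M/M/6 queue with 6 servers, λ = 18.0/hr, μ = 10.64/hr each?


a = 1.6917; ρ = 0.2820; P₀ = 0.184103
Lq = P₀·a^c·ρ/(c!(1−ρ)²) = 0.003278
Wq = Lq/λ = 0.003278/18.0 = 0.0001821 hr
W = Wq + 1/μ = 0.0001821 + 0.09398 = 0.09417 hr

Final: 0.09417 hr


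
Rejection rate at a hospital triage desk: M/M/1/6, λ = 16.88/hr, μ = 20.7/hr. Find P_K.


ρ = λ/μ = 16.88/20.7 = 0.8155
P_K = (1−ρ)ρ^K/(1−ρ^(K+1)) = (0.1845·0.294044)/(1 − 0.239781)
= 0.054263/0.760219 = 0.071378

Final: 0.071378


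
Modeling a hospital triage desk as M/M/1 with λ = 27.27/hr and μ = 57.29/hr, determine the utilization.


ρ = λ/μ = 27.27/57.29 = 0.4760

Final: 0.4760


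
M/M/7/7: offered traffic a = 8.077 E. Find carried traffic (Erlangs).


B(7,8.077) = 0.312493 (Erlang-B)
Carried load = a(1 − B) = 8.077·(1 − 0.312493) = 8.077·0.687507 = 5.5530 E

Final: 5.5530 Erlangs


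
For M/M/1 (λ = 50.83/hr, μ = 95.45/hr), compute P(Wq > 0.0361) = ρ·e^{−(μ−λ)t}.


ρ = 50.83/95.45 = 0.5325
P(Wq > t) = ρ·e^{−(μ−λ)t} = 0.5325·e^{−1.6108}
= 0.5325·0.199731 = 0.106363

Final: 0.106363


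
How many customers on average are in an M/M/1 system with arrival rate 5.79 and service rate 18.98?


ρ = λ/μ = 5.79/18.98 = 0.3051
L = ρ/(1−ρ) = 0.3051/(1 − 0.3051) = 0.3051/0.6949 = 0.4390

Final: 0.4390


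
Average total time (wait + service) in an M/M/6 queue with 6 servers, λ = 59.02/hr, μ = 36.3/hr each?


a = 1.6259; ρ = 0.2710; P₀ = 0.196654
Lq = P₀·a^c·ρ/(c!(1−ρ)²) = 0.002573
Wq = Lq/λ = 0.002573/59.02 = 0.00004359 hr
W = Wq + 1/μ = 0.00004359 + 0.02755 = 0.02759 hr

Final: 0.02759 hr


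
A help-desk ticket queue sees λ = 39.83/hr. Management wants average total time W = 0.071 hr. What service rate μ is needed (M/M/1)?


W = 1/(μ−λ) ⇒ μ − λ = 1/W = 1/0.071 = 14.0845
μ = λ + 1/W = 39.83 + 14.0845 = 53.9145 per hr

Final: 53.9145 /hr


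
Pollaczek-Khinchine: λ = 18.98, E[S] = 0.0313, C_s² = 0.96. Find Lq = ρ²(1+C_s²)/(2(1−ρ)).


ρ = λ·E[S] = 18.98·0.0313 = 0.5941
Lq = ρ²(1+C_s²)/(2(1−ρ)) = 0.3529·(1+0.96)/(2·0.4059)
= 0.3529·1.9600/0.8119 = 0.85204

Final: 0.85204


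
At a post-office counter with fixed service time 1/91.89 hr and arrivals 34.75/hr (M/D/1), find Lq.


ρ = 34.75/91.89 = 0.3782
M/D/1: Lq = ρ²/(2(1−ρ)) = 0.1430/(2·0.6218) = 0.11499

Final: 0.11499
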